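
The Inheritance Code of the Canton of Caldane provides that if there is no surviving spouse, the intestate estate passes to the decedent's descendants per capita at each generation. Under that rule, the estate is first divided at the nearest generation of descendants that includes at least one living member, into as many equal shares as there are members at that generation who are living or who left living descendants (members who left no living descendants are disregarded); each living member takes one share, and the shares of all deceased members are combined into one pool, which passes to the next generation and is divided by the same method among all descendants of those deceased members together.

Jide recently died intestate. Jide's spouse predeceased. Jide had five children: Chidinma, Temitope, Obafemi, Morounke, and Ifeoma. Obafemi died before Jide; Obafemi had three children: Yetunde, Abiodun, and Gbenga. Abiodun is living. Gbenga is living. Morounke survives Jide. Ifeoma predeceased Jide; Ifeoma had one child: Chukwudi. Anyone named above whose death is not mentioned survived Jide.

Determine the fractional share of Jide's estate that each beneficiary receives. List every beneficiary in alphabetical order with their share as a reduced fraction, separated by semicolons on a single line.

Abiodun 1/10; Chidinma 1/5; Chukwudi 1/10; Gbenga 1/10; Morounke 1/5; Temitope 1/5; Yetunde 1/10

There is no surviving spouse, so the entire estate passes to Jide's descendants per capita at each generation.
At generation 1 (Chidinma, Temitope, Obafemi, Morounke, Ifeoma) there are 5 shares of (1)/5 = 1/5 each.
Living: Chidinma, Temitope, and Morounke — each takes 1/5.
Deceased: Obafemi and Ifeoma. Their combined 2/5 is pooled and carried to generation 2.
At generation 2 (Yetunde, Abiodun, Gbenga, Chukwudi) there are 4 shares of (2/5)/4 = 1/10 each.
Living: Yetunde, Abiodun, Gbenga, and Chukwudi — each takes 1/10.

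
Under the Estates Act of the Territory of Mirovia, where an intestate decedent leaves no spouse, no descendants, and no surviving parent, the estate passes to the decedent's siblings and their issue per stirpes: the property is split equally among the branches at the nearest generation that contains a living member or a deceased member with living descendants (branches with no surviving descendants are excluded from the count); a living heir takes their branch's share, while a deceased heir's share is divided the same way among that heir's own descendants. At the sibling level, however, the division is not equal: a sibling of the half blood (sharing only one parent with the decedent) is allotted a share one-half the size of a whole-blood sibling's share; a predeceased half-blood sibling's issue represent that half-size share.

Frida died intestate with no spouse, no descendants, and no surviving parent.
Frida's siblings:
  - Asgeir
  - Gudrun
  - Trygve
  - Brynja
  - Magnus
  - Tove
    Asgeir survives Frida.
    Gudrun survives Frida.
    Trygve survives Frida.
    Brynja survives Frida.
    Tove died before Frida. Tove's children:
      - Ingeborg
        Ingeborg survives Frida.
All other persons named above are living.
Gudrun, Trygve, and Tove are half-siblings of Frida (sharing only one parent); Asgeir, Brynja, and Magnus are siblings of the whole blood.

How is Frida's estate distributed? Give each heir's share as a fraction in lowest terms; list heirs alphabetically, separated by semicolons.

Asgeir 2/9; Brynja 2/9; Gudrun 1/9; Ingeborg 1/9; Magnus 2/9; Trygve 1/9

No spouse, descendants, or parent survives, so the estate passes to Frida's siblings per stirpes.
Half-blood siblings count for one-half the weight of whole-blood siblings at the initial division.
Dividing 1 in proportion to weights (total weight 9/2): Asgeir (weight 1) → 2/9; Gudrun (weight 1/2) → 1/9; Trygve (weight 1/2) → 1/9; Brynja (weight 1) → 2/9; Magnus (weight 1) → 2/9; Tove (weight 1/2) → 1/9.
Asgeir is living and takes 2/9.
Gudrun is living and takes 1/9.
Trygve is living and takes 1/9.
Brynja is living and takes 2/9.
Magnus is living and takes 2/9.
Tove predeceased; the 1/9 allotted to Tove's branch passes to Tove's issue by representation.
Ingeborg is the sole taker at this level and receives the full 1/9.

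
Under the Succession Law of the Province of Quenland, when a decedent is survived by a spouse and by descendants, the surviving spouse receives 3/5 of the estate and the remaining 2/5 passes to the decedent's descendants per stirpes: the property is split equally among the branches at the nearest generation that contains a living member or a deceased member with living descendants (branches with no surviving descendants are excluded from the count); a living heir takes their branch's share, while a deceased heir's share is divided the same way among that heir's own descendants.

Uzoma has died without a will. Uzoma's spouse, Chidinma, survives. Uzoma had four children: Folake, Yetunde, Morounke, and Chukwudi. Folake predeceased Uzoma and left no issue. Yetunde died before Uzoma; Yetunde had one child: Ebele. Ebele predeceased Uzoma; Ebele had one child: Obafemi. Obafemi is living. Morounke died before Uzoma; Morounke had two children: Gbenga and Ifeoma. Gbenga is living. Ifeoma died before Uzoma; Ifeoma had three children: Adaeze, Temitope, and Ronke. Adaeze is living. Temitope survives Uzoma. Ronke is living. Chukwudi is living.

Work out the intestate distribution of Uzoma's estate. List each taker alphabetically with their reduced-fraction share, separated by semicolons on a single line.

Adaeze 1/45; Chidinma 3/5; Chukwudi 2/15; Gbenga 1/15; Obafemi 2/15; Ronke 1/45; Temitope 1/45

Chidinma, as surviving spouse, takes 3/5.
The remaining 2/5 passes to Uzoma's descendants per stirpes.
Folake left no surviving issue, so that branch lapses and is disregarded.
The 2/5 is divided into 3 equal shares of 2/15 among Yetunde, Morounke, Chukwudi.
Yetunde predeceased; the 2/15 allotted to Yetunde's branch passes to Yetunde's issue by representation.
Ebele's line is the sole branch at this level, so the full 2/15 passes to Ebele's issue by representation.
Obafemi is the sole taker at this level and receives the full 2/15.
Morounke predeceased; the 2/15 allotted to Morounke's branch passes to Morounke's issue by representation.
The 2/15 is divided into 2 equal shares of 1/15 among Gbenga, Ifeoma.
Gbenga is living and takes 1/15.
Ifeoma predeceased; the 1/15 allotted to Ifeoma's branch passes to Ifeoma's issue by representation.
The 1/15 is divided into 3 equal shares of 1/45 among Adaeze, Temitope, Ronke.
Adaeze is living and takes 1/45.
Temitope is living and takes 1/45.
Ronke is living and takes 1/45.
Chukwudi is living and takes 2/15.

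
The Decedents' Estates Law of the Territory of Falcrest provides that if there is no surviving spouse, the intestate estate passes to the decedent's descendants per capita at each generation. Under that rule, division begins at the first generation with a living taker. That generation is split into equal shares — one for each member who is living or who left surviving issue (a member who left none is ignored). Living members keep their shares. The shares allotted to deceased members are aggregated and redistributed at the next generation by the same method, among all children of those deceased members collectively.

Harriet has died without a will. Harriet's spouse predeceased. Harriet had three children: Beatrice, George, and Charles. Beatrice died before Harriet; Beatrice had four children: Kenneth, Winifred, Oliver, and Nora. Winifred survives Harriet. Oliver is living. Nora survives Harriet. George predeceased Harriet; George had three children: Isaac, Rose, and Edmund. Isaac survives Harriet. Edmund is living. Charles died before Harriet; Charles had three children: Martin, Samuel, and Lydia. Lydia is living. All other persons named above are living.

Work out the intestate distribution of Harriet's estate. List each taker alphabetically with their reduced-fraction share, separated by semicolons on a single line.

There is no surviving spouse, so the entire estate passes to Harriet's descendants per capita at each generation.
No one at generation 1 (Beatrice, George, Charles) is living; moving to the next generation.
At generation 2 (Kenneth, Winifred, Oliver, Nora, Isaac, Rose, Edmund, Martin, Samuel, Lydia) there are 10 shares of (1)/10 = 1/10 each.
Living: Kenneth, Winifred, Oliver, Nora, Isaac, Rose, Edmund, Martin, Samuel, and Lydia — each takes 1/10.

Edmund 1/10; Isaac 1/10; Kenneth 1/10; Lydia 1/10; Martin 1/10; Nora 1/10; Oliver 1/10; Rose 1/10; Samuel 1/10; Winifred 1/10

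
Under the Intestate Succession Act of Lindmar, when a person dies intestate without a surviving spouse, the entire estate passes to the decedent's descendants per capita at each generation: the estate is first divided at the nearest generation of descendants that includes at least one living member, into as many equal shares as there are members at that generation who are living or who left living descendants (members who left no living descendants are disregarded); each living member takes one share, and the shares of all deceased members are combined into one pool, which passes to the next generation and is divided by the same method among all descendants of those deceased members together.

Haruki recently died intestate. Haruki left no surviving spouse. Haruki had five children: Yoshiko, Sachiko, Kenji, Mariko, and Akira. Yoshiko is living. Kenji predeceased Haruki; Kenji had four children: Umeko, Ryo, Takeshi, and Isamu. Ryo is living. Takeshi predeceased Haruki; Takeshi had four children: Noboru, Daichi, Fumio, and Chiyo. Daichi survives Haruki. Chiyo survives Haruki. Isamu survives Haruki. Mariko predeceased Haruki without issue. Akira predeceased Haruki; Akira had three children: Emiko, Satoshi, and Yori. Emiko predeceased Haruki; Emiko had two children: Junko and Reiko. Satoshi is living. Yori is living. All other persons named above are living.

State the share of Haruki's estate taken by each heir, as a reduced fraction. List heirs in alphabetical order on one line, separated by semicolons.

Chiyo 1/42; Daichi 1/42; Fumio 1/42; Isamu 1/14; Junko 1/42; Noboru 1/42; Reiko 1/42; Ryo 1/14; Sachiko 1/4; Satoshi 1/14; Umeko 1/14; Yori 1/14; Yoshiko 1/4

There is no surviving spouse, so the entire estate passes to Haruki's descendants per capita at each generation.
At generation 1 (Yoshiko, Sachiko, Kenji, Akira) there are 4 shares of (1)/4 = 1/4 each.
Living: Yoshiko and Sachiko — each takes 1/4.
Deceased: Kenji and Akira. Their combined 1/2 is pooled and carried to generation 2.
At generation 2 (Umeko, Ryo, Takeshi, Isamu, Emiko, Satoshi, Yori) there are 7 shares of (1/2)/7 = 1/14 each.
Living: Umeko, Ryo, Isamu, Satoshi, and Yori — each takes 1/14.
Deceased: Takeshi and Emiko. Their combined 1/7 is pooled and carried to generation 3.
At generation 3 (Noboru, Daichi, Fumio, Chiyo, Junko, Reiko) there are 6 shares of (1/7)/6 = 1/42 each.
Living: Noboru, Daichi, Fumio, Chiyo, Junko, and Reiko — each takes 1/42.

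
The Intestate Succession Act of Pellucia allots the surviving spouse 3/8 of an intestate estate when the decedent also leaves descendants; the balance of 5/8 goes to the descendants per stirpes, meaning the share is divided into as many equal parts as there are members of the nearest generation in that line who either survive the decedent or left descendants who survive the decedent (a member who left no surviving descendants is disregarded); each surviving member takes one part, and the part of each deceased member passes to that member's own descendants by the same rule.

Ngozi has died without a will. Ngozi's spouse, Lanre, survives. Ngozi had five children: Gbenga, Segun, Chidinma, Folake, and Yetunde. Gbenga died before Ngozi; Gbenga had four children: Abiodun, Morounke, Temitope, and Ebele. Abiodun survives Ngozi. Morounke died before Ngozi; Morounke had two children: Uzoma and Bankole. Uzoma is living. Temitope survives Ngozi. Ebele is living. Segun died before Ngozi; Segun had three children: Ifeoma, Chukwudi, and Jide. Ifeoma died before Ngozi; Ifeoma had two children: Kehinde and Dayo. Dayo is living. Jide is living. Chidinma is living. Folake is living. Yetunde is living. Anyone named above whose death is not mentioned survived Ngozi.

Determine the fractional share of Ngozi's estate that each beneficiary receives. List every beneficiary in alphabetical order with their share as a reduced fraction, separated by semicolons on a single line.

Lanre, as surviving spouse, takes 3/8.
The remaining 5/8 passes to Ngozi's descendants per stirpes.
The 5/8 is divided into 5 equal shares of 1/8 among Gbenga, Segun, Chidinma, Folake, Yetunde.
Gbenga predeceased; the 1/8 allotted to Gbenga's branch passes to Gbenga's issue by representation.
The 1/8 is divided into 4 equal shares of 1/32 among Abiodun, Morounke, Temitope, Ebele.
Abiodun is living and takes 1/32.
Morounke predeceased; the 1/32 allotted to Morounke's branch passes to Morounke's issue by representation.
The 1/32 is divided into 2 equal shares of 1/64 among Uzoma, Bankole.
Uzoma is living and takes 1/64.
Bankole is living and takes 1/64.
Temitope is living and takes 1/32.
Ebele is living and takes 1/32.
Segun predeceased; the 1/8 allotted to Segun's branch passes to Segun's issue by representation.
The 1/8 is divided into 3 equal shares of 1/24 among Ifeoma, Chukwudi, Jide.
Ifeoma predeceased; the 1/24 allotted to Ifeoma's branch passes to Ifeoma's issue by representation.
The 1/24 is divided into 2 equal shares of 1/48 among Kehinde, Dayo.
Kehinde is living and takes 1/48.
Dayo is living and takes 1/48.
Chukwudi is living and takes 1/24.
Jide is living and takes 1/24.
Chidinma is living and takes 1/8.
Folake is living and takes 1/8.
Yetunde is living and takes 1/8.

Abiodun 1/32; Bankole 1/64; Chidinma 1/8; Chukwudi 1/24; Dayo 1/48; Ebele 1/32; Folake 1/8; Jide 1/24; Kehinde 1/48; Lanre 3/8; Temitope 1/32; Uzoma 1/64; Yetunde 1/8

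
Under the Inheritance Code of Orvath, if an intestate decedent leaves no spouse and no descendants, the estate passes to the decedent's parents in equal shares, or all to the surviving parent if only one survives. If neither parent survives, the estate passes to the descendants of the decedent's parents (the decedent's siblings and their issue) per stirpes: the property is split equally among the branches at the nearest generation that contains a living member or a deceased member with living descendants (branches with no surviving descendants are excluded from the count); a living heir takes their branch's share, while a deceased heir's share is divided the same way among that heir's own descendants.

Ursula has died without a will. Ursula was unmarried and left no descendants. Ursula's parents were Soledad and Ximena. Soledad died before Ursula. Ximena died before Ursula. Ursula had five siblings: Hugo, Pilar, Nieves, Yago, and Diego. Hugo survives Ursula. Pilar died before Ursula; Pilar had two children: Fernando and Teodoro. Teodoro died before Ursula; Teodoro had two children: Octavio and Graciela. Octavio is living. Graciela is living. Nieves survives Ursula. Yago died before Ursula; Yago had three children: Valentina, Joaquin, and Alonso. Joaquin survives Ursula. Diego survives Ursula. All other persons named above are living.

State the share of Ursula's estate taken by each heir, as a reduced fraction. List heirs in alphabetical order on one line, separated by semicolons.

Neither parent survives and there are no descendants, so the estate passes to Ursula's siblings and their issue per stirpes.
The estate is divided into 5 equal shares of 1/5 among Hugo, Pilar, Nieves, Yago, Diego.
Hugo is living and takes 1/5.
Pilar predeceased; the 1/5 allotted to Pilar's branch passes to Pilar's issue by representation.
The 1/5 is divided into 2 equal shares of 1/10 among Fernando, Teodoro.
Fernando is living and takes 1/10.
Teodoro predeceased; the 1/10 allotted to Teodoro's branch passes to Teodoro's issue by representation.
The 1/10 is divided into 2 equal shares of 1/20 among Octavio, Graciela.
Octavio is living and takes 1/20.
Graciela is living and takes 1/20.
Nieves is living and takes 1/5.
Yago predeceased; the 1/5 allotted to Yago's branch passes to Yago's issue by representation.
The 1/5 is divided into 3 equal shares of 1/15 among Valentina, Joaquin, Alonso.
Valentina is living and takes 1/15.
Joaquin is living and takes 1/15.
Alonso is living and takes 1/15.
Diego is living and takes 1/5.

Alonso 1/15; Diego 1/5; Fernando 1/10; Graciela 1/20; Hugo 1/5; Joaquin 1/15; Nieves 1/5; Octavio 1/20; Valentina 1/15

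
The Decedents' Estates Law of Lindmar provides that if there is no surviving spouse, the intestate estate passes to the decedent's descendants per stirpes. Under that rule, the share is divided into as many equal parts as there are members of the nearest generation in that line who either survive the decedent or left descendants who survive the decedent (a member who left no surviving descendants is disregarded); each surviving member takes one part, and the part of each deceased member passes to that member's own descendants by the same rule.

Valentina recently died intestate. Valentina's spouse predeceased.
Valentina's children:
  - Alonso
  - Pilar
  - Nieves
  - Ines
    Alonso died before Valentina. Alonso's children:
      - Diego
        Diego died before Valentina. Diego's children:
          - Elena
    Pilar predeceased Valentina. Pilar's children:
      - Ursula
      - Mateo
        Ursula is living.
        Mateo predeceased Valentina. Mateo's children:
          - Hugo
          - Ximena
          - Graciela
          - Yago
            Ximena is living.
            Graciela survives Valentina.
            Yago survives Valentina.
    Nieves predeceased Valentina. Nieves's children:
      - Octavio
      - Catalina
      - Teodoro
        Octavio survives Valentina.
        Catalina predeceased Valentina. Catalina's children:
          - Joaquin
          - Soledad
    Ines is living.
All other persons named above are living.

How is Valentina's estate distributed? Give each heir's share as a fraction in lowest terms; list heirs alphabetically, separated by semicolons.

There is no surviving spouse, so the entire estate passes to Valentina's descendants per stirpes.
The estate is divided into 4 equal shares of 1/4 among Alonso, Pilar, Nieves, Ines.
Alonso predeceased; the 1/4 allotted to Alonso's branch passes to Alonso's issue by representation.
Diego's line is the sole branch at this level, so the full 1/4 passes to Diego's issue by representation.
Elena is the sole taker at this level and receives the full 1/4.
Pilar predeceased; the 1/4 allotted to Pilar's branch passes to Pilar's issue by representation.
The 1/4 is divided into 2 equal shares of 1/8 among Ursula, Mateo.
Ursula is living and takes 1/8.
Mateo predeceased; the 1/8 allotted to Mateo's branch passes to Mateo's issue by representation.
The 1/8 is divided into 4 equal shares of 1/32 among Hugo, Ximena, Graciela, Yago.
Hugo is living and takes 1/32.
Ximena is living and takes 1/32.
Graciela is living and takes 1/32.
Yago is living and takes 1/32.
Nieves predeceased; the 1/4 allotted to Nieves's branch passes to Nieves's issue by representation.
The 1/4 is divided into 3 equal shares of 1/12 among Octavio, Catalina, Teodoro.
Octavio is living and takes 1/12.
Catalina predeceased; the 1/12 allotted to Catalina's branch passes to Catalina's issue by representation.
The 1/12 is divided into 2 equal shares of 1/24 among Joaquin, Soledad.
Joaquin is living and takes 1/24.
Soledad is living and takes 1/24.
Teodoro is living and takes 1/12.
Ines is living and takes 1/4.

Elena 1/4; Graciela 1/32; Hugo 1/32; Ines 1/4; Joaquin 1/24; Octavio 1/12; Soledad 1/24; Teodoro 1/12; Ursula 1/8; Ximena 1/32; Yago 1/32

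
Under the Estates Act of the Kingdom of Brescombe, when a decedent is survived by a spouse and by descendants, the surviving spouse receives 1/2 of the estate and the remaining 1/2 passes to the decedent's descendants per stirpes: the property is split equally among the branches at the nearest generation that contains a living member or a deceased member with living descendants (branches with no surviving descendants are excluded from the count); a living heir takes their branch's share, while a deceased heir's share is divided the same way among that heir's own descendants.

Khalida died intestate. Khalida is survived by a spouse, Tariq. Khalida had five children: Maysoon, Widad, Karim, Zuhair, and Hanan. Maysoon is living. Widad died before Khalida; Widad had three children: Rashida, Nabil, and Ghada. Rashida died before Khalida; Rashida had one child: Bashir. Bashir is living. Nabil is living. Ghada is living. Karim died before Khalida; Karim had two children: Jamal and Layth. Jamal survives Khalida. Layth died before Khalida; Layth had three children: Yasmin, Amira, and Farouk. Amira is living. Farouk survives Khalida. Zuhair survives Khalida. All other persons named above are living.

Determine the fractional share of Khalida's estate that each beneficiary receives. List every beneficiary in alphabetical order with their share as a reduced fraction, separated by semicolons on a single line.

Amira 1/60; Bashir 1/30; Farouk 1/60; Ghada 1/30; Hanan 1/10; Jamal 1/20; Maysoon 1/10; Nabil 1/30; Tariq 1/2; Yasmin 1/60; Zuhair 1/10

Tariq, as surviving spouse, takes 1/2.
The remaining 1/2 passes to Khalida's descendants per stirpes.
The 1/2 is divided into 5 equal shares of 1/10 among Maysoon, Widad, Karim, Zuhair, Hanan.
Maysoon is living and takes 1/10.
Widad predeceased; the 1/10 allotted to Widad's branch passes to Widad's issue by representation.
The 1/10 is divided into 3 equal shares of 1/30 among Rashida, Nabil, Ghada.
Rashida predeceased; the 1/30 allotted to Rashida's branch passes to Rashida's issue by representation.
Bashir is the sole taker at this level and receives the full 1/30.
Nabil is living and takes 1/30.
Ghada is living and takes 1/30.
Karim predeceased; the 1/10 allotted to Karim's branch passes to Karim's issue by representation.
The 1/10 is divided into 2 equal shares of 1/20 among Jamal, Layth.
Jamal is living and takes 1/20.
Layth predeceased; the 1/20 allotted to Layth's branch passes to Layth's issue by representation.
The 1/20 is divided into 3 equal shares of 1/60 among Yasmin, Amira, Farouk.
Yasmin is living and takes 1/60.
Amira is living and takes 1/60.
Farouk is living and takes 1/60.
Zuhair is living and takes 1/10.
Hanan is living and takes 1/10.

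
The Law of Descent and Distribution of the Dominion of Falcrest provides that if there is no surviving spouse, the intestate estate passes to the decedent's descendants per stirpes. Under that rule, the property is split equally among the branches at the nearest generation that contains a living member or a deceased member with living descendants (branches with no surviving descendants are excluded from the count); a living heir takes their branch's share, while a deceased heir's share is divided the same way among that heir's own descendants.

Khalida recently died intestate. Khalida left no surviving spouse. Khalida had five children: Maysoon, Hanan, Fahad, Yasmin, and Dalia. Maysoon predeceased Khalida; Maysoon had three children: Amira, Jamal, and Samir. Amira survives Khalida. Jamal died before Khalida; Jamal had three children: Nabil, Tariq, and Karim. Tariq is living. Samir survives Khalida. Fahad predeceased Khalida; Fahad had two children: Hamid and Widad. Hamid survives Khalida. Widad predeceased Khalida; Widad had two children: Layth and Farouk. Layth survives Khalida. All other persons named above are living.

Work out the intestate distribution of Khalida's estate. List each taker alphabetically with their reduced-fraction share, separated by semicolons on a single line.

Amira 1/15; Dalia 1/5; Farouk 1/20; Hamid 1/10; Hanan 1/5; Karim 1/45; Layth 1/20; Nabil 1/45; Samir 1/15; Tariq 1/45; Yasmin 1/5

There is no surviving spouse, so the entire estate passes to Khalida's descendants per stirpes.
The estate is divided into 5 equal shares of 1/5 among Maysoon, Hanan, Fahad, Yasmin, Dalia.
Maysoon predeceased; the 1/5 allotted to Maysoon's branch passes to Maysoon's issue by representation.
The 1/5 is divided into 3 equal shares of 1/15 among Amira, Jamal, Samir.
Amira is living and takes 1/15.
Jamal predeceased; the 1/15 allotted to Jamal's branch passes to Jamal's issue by representation.
The 1/15 is divided into 3 equal shares of 1/45 among Nabil, Tariq, Karim.
Nabil is living and takes 1/45.
Tariq is living and takes 1/45.
Karim is living and takes 1/45.
Samir is living and takes 1/15.
Hanan is living and takes 1/5.
Fahad predeceased; the 1/5 allotted to Fahad's branch passes to Fahad's issue by representation.
The 1/5 is divided into 2 equal shares of 1/10 among Hamid, Widad.
Hamid is living and takes 1/10.
Widad predeceased; the 1/10 allotted to Widad's branch passes to Widad's issue by representation.
The 1/10 is divided into 2 equal shares of 1/20 among Layth, Farouk.
Layth is living and takes 1/20.
Farouk is living and takes 1/20.
Yasmin is living and takes 1/5.
Dalia is living and takes 1/5.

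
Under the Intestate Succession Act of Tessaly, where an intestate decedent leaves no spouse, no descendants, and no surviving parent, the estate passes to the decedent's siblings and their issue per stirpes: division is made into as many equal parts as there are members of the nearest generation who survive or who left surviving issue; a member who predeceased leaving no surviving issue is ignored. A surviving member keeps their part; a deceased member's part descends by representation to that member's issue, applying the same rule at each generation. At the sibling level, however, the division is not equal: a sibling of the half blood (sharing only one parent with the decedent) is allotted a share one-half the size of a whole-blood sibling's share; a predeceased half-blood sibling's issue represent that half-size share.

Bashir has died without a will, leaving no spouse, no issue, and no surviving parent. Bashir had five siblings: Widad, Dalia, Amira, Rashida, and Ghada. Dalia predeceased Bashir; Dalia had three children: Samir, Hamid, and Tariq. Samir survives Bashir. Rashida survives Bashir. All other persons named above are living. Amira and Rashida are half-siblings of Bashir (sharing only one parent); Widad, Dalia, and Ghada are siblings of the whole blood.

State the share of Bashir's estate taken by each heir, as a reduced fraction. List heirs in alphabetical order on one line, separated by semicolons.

Amira 1/8; Ghada 1/4; Hamid 1/12; Rashida 1/8; Samir 1/12; Tariq 1/12; Widad 1/4

No spouse, descendants, or parent survives, so the estate passes to Bashir's siblings per stirpes.
Half-blood siblings count for one-half the weight of whole-blood siblings at the initial division.
Dividing 1 in proportion to weights (total weight 4): Widad (weight 1) → 1/4; Dalia (weight 1) → 1/4; Amira (weight 1/2) → 1/8; Rashida (weight 1/2) → 1/8; Ghada (weight 1) → 1/4.
Widad is living and takes 1/4.
Dalia predeceased; the 1/4 allotted to Dalia's branch passes to Dalia's issue by representation.
The 1/4 is divided into 3 equal shares of 1/12 among Samir, Hamid, Tariq.
Samir is living and takes 1/12.
Hamid is living and takes 1/12.
Tariq is living and takes 1/12.
Amira is living and takes 1/8.
Rashida is living and takes 1/8.
Ghada is living and takes 1/4.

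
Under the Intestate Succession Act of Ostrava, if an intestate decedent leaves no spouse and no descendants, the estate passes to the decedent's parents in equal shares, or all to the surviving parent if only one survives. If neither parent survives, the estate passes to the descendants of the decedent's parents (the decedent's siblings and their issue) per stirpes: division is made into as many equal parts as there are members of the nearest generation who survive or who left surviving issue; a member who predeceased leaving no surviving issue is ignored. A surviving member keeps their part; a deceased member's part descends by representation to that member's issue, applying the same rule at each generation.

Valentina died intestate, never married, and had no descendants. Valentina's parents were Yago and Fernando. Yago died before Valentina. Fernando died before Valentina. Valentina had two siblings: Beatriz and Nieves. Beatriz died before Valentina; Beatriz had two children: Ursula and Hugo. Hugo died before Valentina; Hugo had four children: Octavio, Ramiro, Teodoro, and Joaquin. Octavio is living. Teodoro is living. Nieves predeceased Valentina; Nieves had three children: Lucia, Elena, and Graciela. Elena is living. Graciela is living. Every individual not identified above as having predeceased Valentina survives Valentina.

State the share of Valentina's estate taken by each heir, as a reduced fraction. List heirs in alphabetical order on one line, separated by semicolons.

Elena 1/6; Graciela 1/6; Joaquin 1/16; Lucia 1/6; Octavio 1/16; Ramiro 1/16; Teodoro 1/16; Ursula 1/4

Neither parent survives and there are no descendants, so the estate passes to Valentina's siblings and their issue per stirpes.
The estate is divided into 2 equal shares of 1/2 among Beatriz, Nieves.
Beatriz predeceased; the 1/2 allotted to Beatriz's branch passes to Beatriz's issue by representation.
The 1/2 is divided into 2 equal shares of 1/4 among Ursula, Hugo.
Ursula is living and takes 1/4.
Hugo predeceased; the 1/4 allotted to Hugo's branch passes to Hugo's issue by representation.
The 1/4 is divided into 4 equal shares of 1/16 among Octavio, Ramiro, Teodoro, Joaquin.
Octavio is living and takes 1/16.
Ramiro is living and takes 1/16.
Teodoro is living and takes 1/16.
Joaquin is living and takes 1/16.
Nieves predeceased; the 1/2 allotted to Nieves's branch passes to Nieves's issue by representation.
The 1/2 is divided into 3 equal shares of 1/6 among Lucia, Elena, Graciela.
Lucia is living and takes 1/6.
Elena is living and takes 1/6.
Graciela is living and takes 1/6.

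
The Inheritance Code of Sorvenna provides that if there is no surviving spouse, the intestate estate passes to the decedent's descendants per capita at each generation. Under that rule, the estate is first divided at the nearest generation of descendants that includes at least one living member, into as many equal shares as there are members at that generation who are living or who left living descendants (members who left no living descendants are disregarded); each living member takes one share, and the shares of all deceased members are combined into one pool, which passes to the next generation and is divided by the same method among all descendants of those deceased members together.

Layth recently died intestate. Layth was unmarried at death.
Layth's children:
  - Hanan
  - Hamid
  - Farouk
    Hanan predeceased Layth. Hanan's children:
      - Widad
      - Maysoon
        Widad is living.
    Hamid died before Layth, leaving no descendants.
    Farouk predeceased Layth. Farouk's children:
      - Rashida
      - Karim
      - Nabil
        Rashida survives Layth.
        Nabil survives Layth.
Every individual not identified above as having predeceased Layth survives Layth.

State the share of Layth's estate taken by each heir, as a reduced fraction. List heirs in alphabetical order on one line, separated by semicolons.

There is no surviving spouse, so the entire estate passes to Layth's descendants per capita at each generation.
No one at generation 1 (Hanan, Farouk) is living; moving to the next generation.
At generation 2 (Widad, Maysoon, Rashida, Karim, Nabil) there are 5 shares of (1)/5 = 1/5 each.
Living: Widad, Maysoon, Rashida, Karim, and Nabil — each takes 1/5.

Karim 1/5; Maysoon 1/5; Nabil 1/5; Rashida 1/5; Widad 1/5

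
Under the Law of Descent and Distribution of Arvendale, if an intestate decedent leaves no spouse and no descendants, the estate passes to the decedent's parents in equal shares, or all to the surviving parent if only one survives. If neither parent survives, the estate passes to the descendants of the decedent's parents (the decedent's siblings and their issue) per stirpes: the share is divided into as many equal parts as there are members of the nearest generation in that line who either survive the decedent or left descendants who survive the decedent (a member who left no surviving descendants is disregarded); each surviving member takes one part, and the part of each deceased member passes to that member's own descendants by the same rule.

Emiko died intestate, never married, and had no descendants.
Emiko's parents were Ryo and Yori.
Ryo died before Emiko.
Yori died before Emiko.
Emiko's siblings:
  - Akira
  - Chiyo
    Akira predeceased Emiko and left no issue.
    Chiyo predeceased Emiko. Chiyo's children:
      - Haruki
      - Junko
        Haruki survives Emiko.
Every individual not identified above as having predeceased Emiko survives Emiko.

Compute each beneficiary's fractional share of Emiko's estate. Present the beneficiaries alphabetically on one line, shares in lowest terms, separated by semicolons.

Haruki 1/2; Junko 1/2

Neither parent survives and there are no descendants, so the estate passes to Emiko's siblings and their issue per stirpes.
Akira left no surviving issue, so that branch lapses and is disregarded.
Chiyo's line is the sole branch at this level, so the full 1 passes to Chiyo's issue by representation.
The estate is divided into 2 equal shares of 1/2 among Haruki, Junko.
Haruki is living and takes 1/2.
Junko is living and takes 1/2.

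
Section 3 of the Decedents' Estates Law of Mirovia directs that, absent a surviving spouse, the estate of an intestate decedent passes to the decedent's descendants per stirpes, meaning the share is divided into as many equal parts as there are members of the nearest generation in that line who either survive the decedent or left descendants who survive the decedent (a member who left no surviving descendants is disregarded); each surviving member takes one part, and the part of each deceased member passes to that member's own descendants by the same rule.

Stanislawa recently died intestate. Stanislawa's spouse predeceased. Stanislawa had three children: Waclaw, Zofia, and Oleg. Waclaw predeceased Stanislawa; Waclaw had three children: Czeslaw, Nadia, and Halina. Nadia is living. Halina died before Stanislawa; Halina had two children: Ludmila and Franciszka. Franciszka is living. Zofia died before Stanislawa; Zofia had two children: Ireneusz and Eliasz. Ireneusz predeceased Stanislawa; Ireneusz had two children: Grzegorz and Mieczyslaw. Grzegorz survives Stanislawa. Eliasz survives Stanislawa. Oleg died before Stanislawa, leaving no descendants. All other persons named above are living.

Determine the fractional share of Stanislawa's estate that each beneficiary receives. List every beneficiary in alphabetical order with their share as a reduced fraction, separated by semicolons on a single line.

Czeslaw 1/6; Eliasz 1/4; Franciszka 1/12; Grzegorz 1/8; Ludmila 1/12; Mieczyslaw 1/8; Nadia 1/6

There is no surviving spouse, so the entire estate passes to Stanislawa's descendants per stirpes.
Oleg left no surviving issue, so that branch lapses and is disregarded.
The estate is divided into 2 equal shares of 1/2 among Waclaw, Zofia.
Waclaw predeceased; the 1/2 allotted to Waclaw's branch passes to Waclaw's issue by representation.
The 1/2 is divided into 3 equal shares of 1/6 among Czeslaw, Nadia, Halina.
Czeslaw is living and takes 1/6.
Nadia is living and takes 1/6.
Halina predeceased; the 1/6 allotted to Halina's branch passes to Halina's issue by representation.
The 1/6 is divided into 2 equal shares of 1/12 among Ludmila, Franciszka.
Ludmila is living and takes 1/12.
Franciszka is living and takes 1/12.
Zofia predeceased; the 1/2 allotted to Zofia's branch passes to Zofia's issue by representation.
The 1/2 is divided into 2 equal shares of 1/4 among Ireneusz, Eliasz.
Ireneusz predeceased; the 1/4 allotted to Ireneusz's branch passes to Ireneusz's issue by representation.
The 1/4 is divided into 2 equal shares of 1/8 among Grzegorz, Mieczyslaw.
Grzegorz is living and takes 1/8.
Mieczyslaw is living and takes 1/8.
Eliasz is living and takes 1/4.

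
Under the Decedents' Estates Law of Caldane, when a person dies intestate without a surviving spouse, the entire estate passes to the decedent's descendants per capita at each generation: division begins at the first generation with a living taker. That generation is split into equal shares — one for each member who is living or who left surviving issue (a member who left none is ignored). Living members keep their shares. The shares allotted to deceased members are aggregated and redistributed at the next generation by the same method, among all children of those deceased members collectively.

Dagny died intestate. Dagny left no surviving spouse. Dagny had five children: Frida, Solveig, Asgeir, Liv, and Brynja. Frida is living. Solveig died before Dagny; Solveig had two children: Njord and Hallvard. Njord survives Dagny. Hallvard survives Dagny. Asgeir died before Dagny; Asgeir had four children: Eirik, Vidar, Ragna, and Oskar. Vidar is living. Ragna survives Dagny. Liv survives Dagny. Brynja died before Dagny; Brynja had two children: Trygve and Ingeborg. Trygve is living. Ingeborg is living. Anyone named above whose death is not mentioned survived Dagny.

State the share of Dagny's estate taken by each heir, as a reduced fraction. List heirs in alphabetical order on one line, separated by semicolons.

There is no surviving spouse, so the entire estate passes to Dagny's descendants per capita at each generation.
At generation 1 (Frida, Solveig, Asgeir, Liv, Brynja) there are 5 shares of (1)/5 = 1/5 each.
Living: Frida and Liv — each takes 1/5.
Deceased: Solveig, Asgeir, and Brynja. Their combined 3/5 is pooled and carried to generation 2.
At generation 2 (Njord, Hallvard, Eirik, Vidar, Ragna, Oskar, Trygve, Ingeborg) there are 8 shares of (3/5)/8 = 3/40 each.
Living: Njord, Hallvard, Eirik, Vidar, Ragna, Oskar, Trygve, and Ingeborg — each takes 3/40.

Eirik 3/40; Frida 1/5; Hallvard 3/40; Ingeborg 3/40; Liv 1/5; Njord 3/40; Oskar 3/40; Ragna 3/40; Trygve 3/40; Vidar 3/40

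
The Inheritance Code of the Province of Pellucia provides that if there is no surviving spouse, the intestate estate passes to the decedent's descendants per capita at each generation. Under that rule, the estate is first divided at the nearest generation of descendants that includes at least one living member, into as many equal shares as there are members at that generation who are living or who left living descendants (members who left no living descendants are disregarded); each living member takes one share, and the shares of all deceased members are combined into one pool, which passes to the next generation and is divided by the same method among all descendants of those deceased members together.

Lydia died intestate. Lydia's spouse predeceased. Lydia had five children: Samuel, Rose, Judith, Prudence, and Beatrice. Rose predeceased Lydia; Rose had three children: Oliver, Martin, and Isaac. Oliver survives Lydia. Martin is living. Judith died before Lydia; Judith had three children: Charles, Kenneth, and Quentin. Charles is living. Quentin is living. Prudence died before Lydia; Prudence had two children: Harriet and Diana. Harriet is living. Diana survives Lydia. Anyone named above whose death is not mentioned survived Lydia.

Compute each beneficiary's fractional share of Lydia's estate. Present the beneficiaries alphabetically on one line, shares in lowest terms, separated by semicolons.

Beatrice 1/5; Charles 3/40; Diana 3/40; Harriet 3/40; Isaac 3/40; Kenneth 3/40; Martin 3/40; Oliver 3/40; Quentin 3/40; Samuel 1/5

There is no surviving spouse, so the entire estate passes to Lydia's descendants per capita at each generation.
At generation 1 (Samuel, Rose, Judith, Prudence, Beatrice) there are 5 shares of (1)/5 = 1/5 each.
Living: Samuel and Beatrice — each takes 1/5.
Deceased: Rose, Judith, and Prudence. Their combined 3/5 is pooled and carried to generation 2.
At generation 2 (Oliver, Martin, Isaac, Charles, Kenneth, Quentin, Harriet, Diana) there are 8 shares of (3/5)/8 = 3/40 each.
Living: Oliver, Martin, Isaac, Charles, Kenneth, Quentin, Harriet, and Diana — each takes 3/40.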